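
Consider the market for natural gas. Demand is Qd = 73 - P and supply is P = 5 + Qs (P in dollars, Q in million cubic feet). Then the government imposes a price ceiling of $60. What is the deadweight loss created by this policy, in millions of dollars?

Rearranging supply gives Qs = P - 5. Equilibrium: 73 - P = P - 5, so 78 = 2P and P* = 39, Q* = 34.
The ceiling of 60 is above the equilibrium price 39, so it is not binding; the market clears at P* = 39, Q* = 34.
Since the control does not bind, no trades are prevented and deadweight loss is zero.

0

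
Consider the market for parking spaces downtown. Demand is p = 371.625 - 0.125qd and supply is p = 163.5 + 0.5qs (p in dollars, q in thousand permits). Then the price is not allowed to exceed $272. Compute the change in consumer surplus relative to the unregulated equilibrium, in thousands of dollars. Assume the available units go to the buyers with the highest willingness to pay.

Rearranging demand gives qd = 2973 - 8p; rearranging supply gives qs = 2p - 327. In a free market, 2973 - 8p = 2p - 327 gives the equilibrium p* = 330, q* = 333.
The ceiling of 272 is below the equilibrium price 330, so it binds.
At p = 272: qd = 2973 - 8·272 = 797 and qs = 2·272 - 327 = 217.
Consumer surplus without the control is ½ · (371.625 - 330) · 333 = 6930.5625.
With the ceiling, 217 units are sold at 272 (assume they go to the highest-value buyers). The demand price at q = 217 is 344.5, so CS = ½ · [(371.625 - 272) + (344.5 - 272)] · 217 = 18675.5625.
Change in consumer surplus = 18675.5625 - 6930.5625 = 11745.

11745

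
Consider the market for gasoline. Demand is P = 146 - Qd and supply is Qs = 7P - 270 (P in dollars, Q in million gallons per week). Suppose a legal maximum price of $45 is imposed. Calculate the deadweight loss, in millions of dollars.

1372

Rearranging demand gives Qd = 146 - P. In a free market, 146 - P = 7P - 270 gives the equilibrium P* = 52, Q* = 94.
Since 45 < 52, the ceiling is binding.
At P = 45: Qd = 146 - 45 = 101 and Qs = 7·45 - 270 = 45.
Quantity traded falls to 45. At Q = 45 the demand price is 146 - 45 = 101 and the supply price is (270 + 45)/7 = 45.
Deadweight loss = ½ · (101 - 45) · (94 - 45) = ½ · 56 · 49 = 1372.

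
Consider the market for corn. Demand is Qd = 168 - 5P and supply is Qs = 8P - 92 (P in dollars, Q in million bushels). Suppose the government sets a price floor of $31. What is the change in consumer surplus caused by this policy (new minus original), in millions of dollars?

-445.5

In a free market, 168 - 5P = 8P - 92 gives the equilibrium P* = 20, Q* = 68.
The floor of 31 is above the equilibrium price 20, so it binds.
At P = 31: Qd = 168 - 5·31 = 13 and Qs = 8·31 - 92 = 156.
Consumer surplus without the control is ½ · (33.6 - 20) · 68 = 462.4.
With the floor, consumers buy 13 units at 31, so CS = ½ · (33.6 - 31) · 13 = 16.9.
Change in consumer surplus = 16.9 - 462.4 = -445.5.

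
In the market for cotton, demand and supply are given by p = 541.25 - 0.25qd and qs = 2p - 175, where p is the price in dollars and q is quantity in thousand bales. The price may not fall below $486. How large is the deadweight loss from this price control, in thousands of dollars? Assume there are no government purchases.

55296

Rearranging demand gives qd = 2165 - 4p. Setting quantity demanded equal to quantity supplied, 2165 - 4p = 2p - 175, gives p* = 390 and q* = 605.
Because the floor (486) lies above the market-clearing price, it is binding.
At p = 486: qd = 2165 - 4·486 = 221 and qs = 2·486 - 175 = 797.
Quantity traded falls to 221. At q = 221 the demand price is (2165 - 221)/4 = 486 and the supply price is (175 + 221)/2 = 198.
Deadweight loss = ½ · (486 - 198) · (605 - 221) = ½ · 288 · 384 = 55296.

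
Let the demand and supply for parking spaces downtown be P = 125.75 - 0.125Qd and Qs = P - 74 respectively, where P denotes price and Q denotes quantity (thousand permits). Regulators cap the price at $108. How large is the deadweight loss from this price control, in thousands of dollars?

Rearranging demand gives Qd = 1006 - 8P. Equilibrium: 1006 - 8P = P - 74, so 1080 = 9P and P* = 120, Q* = 46.
Since 108 < 120, the ceiling is binding.
At P = 108: Qd = 1006 - 8·108 = 142 and Qs = 108 - 74 = 34.
Quantity traded falls to 34. At Q = 34 the demand price is (1006 - 34)/8 = 121.5 and the supply price is 74 + 34 = 108.
Deadweight loss = ½ · (121.5 - 108) · (46 - 34) = ½ · 13.5 · 12 = 81.

81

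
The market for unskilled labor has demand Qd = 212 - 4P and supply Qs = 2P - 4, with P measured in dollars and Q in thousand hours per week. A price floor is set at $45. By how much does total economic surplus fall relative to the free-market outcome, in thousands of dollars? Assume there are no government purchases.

486

In a free market, 212 - 4P = 2P - 4 gives the equilibrium P* = 36, Q* = 68.
Since 45 > 36, the floor is binding.
At P = 45: Qd = 212 - 4·45 = 32 and Qs = 2·45 - 4 = 86.
Quantity traded falls to 32. At Q = 32 the demand price is (212 - 32)/4 = 45 and the supply price is (4 + 32)/2 = 18.
Deadweight loss = ½ · (45 - 18) · (68 - 32) = ½ · 27 · 36 = 486.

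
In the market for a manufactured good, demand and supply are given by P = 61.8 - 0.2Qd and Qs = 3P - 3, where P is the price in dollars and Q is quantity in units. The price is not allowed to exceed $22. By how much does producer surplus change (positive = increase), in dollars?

-1504.5

Rearranging demand gives Qd = 309 - 5P. Setting quantity demanded equal to quantity supplied, 309 - 5P = 3P - 3, gives P* = 39 and Q* = 114.
Because the ceiling (22) lies below the market-clearing price, it is binding.
At P = 22: Qd = 309 - 5·22 = 199 and Qs = 3·22 - 3 = 63.
Producer surplus without the control is ½ · (39 - 1) · 114 = 2166.
With the ceiling, producers sell 63 units at 22, so PS = ½ · (22 - 1) · 63 = 661.5.
Change in producer surplus = 661.5 - 2166 = -1504.5.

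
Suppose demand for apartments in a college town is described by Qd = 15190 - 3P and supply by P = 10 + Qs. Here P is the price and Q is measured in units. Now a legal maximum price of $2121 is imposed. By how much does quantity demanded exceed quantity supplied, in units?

Rearranging supply gives Qs = P - 10. Setting quantity demanded equal to quantity supplied, 15190 - 3P = P - 10, gives P* = 3800 and Q* = 3790.
The ceiling of 2121 is below the equilibrium price 3800, so it binds.
At P = 2121: Qd = 15190 - 3·2121 = 8827 and Qs = 2121 - 10 = 2111.
Shortage = Qd - Qs = 8827 - 2111 = 6716.

6716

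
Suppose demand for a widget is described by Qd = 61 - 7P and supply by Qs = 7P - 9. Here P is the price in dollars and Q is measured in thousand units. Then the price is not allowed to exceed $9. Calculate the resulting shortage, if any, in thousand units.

0

Equilibrium: 61 - 7P = 7P - 9, so 70 = 14P and P* = 5, Q* = 26.
Since 9 is above P* = 5, the ceiling does not bind and the free-market outcome prevails.
Since the control does not bind, there is no shortage.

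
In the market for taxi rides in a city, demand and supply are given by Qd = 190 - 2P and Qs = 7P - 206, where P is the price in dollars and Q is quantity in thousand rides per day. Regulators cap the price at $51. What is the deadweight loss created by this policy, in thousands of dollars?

0

Equilibrium: 190 - 2P = 7P - 206, so 396 = 9P and P* = 44, Q* = 102.
Since 51 is above P* = 44, the ceiling does not bind and the free-market outcome prevails.
Since the control does not bind, no trades are prevented and deadweight loss is zero.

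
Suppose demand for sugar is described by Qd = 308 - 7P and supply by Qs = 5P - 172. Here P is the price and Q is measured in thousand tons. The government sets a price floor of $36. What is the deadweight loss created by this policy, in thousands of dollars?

0

In a free market, 308 - 7P = 5P - 172 gives the equilibrium P* = 40, Q* = 28.
Since 36 is below P* = 40, the floor does not bind and the free-market outcome prevails.
Since the control does not bind, no trades are prevented and deadweight loss is zero.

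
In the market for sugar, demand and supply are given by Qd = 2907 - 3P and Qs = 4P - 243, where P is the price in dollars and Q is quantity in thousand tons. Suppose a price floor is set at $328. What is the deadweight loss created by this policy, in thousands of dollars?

In a free market, 2907 - 3P = 4P - 243 gives the equilibrium P* = 450, Q* = 1557.
Since 328 is below P* = 450, the floor does not bind and the free-market outcome prevails.
Since the control does not bind, no trades are prevented and deadweight loss is zero.

0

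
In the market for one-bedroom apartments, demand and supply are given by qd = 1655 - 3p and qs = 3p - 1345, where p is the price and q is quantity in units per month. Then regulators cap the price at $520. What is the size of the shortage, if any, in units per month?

0

In a free market, 1655 - 3p = 3p - 1345 gives the equilibrium p* = 500, q* = 155.
Since 520 is above p* = 500, the ceiling does not bind and the free-market outcome prevails.
Since the control does not bind, there is no shortage.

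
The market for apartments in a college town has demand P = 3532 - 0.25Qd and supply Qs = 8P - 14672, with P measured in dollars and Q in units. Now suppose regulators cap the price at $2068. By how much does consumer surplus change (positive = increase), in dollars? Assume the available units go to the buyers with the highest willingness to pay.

Rearranging demand gives Qd = 14128 - 4P. Without the control the market clears where 14128 - 4P = 8P - 14672, i.e. P* = 2400 and Q* = 4528.
Because the ceiling (2068) lies below the market-clearing price, it is binding.
At P = 2068: Qd = 14128 - 4·2068 = 5856 and Qs = 8·2068 - 14672 = 1872.
Consumer surplus without the control is ½ · (3532 - 2400) · 4528 = 2562848.
With the ceiling, 1872 units are sold at 2068 (assume they go to the highest-value buyers). The demand price at Q = 1872 is 3064, so CS = ½ · [(3532 - 2068) + (3064 - 2068)] · 1872 = 2302560.
Change in consumer surplus = 2302560 - 2562848 = -260288.

-260288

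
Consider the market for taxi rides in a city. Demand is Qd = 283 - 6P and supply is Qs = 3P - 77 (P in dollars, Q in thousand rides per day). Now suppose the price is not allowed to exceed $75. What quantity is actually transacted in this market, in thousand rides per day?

43

In a free market, 283 - 6P = 3P - 77 gives the equilibrium P* = 40, Q* = 43.
The ceiling of 75 is above the equilibrium price 40, so it is not binding; the market clears at P* = 40, Q* = 43.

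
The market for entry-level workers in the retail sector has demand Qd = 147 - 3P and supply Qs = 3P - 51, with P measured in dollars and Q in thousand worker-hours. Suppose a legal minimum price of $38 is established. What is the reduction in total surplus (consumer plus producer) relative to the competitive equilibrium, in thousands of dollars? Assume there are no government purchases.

75

In a free market, 147 - 3P = 3P - 51 gives the equilibrium P* = 33, Q* = 48.
Since 38 > 33, the floor is binding.
At P = 38: Qd = 147 - 3·38 = 33 and Qs = 3·38 - 51 = 63.
Quantity traded falls to 33. At Q = 33 the demand price is (147 - 33)/3 = 38 and the supply price is (51 + 33)/3 = 28.
Deadweight loss = ½ · (38 - 28) · (48 - 33) = ½ · 10 · 15 = 75.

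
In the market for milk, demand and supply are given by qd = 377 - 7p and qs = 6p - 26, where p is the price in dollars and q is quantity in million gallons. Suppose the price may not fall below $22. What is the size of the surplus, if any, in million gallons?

Setting quantity demanded equal to quantity supplied, 377 - 7p = 6p - 26, gives p* = 31 and q* = 160.
The floor of 22 is below the equilibrium price 31, so it is not binding; the market clears at p* = 31, q* = 160.
Since the control does not bind, there is no surplus.

0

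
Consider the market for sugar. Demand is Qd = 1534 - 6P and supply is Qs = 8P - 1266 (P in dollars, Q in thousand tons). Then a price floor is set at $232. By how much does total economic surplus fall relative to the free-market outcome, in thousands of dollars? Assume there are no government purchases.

5376

Without the control the market clears where 1534 - 6P = 8P - 1266, i.e. P* = 200 and Q* = 334.
Since 232 > 200, the floor is binding.
At P = 232: Qd = 1534 - 6·232 = 142 and Qs = 8·232 - 1266 = 590.
Quantity traded falls to 142. At Q = 142 the demand price is (1534 - 142)/6 = 232 and the supply price is (1266 + 142)/8 = 176.
Deadweight loss = ½ · (232 - 176) · (334 - 142) = ½ · 56 · 192 = 5376.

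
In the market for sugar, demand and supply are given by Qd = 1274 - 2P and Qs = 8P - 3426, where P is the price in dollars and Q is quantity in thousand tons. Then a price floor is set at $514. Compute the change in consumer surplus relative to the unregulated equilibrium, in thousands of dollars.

Setting quantity demanded equal to quantity supplied, 1274 - 2P = 8P - 3426, gives P* = 470 and Q* = 334.
The floor of 514 is above the equilibrium price 470, so it binds.
At P = 514: Qd = 1274 - 2·514 = 246 and Qs = 8·514 - 3426 = 686.
Consumer surplus without the control is ½ · (637 - 470) · 334 = 27889.
With the floor, consumers buy 246 units at 514, so CS = ½ · (637 - 514) · 246 = 15129.
Change in consumer surplus = 15129 - 27889 = -12760.

-12760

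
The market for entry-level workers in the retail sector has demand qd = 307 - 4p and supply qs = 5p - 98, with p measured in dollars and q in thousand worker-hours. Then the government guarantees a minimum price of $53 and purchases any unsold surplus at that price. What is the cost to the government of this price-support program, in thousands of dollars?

Without the control the market clears where 307 - 4p = 5p - 98, i.e. p* = 45 and q* = 127.
The floor of 53 is above the equilibrium price 45, so it binds.
At p = 53: qd = 307 - 4·53 = 95 and qs = 5·53 - 98 = 167.
Surplus = qs - qd = 72.
Government expenditure = surplus × support price = 72 × 53 = 3816.

3816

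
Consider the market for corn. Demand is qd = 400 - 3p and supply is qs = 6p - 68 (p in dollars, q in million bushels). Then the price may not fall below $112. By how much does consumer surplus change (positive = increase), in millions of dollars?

Equilibrium: 400 - 3p = 6p - 68, so 468 = 9p and p* = 52, q* = 244.
The floor of 112 is above the equilibrium price 52, so it binds.
At p = 112: qd = 400 - 3·112 = 64 and qs = 6·112 - 68 = 604.
Consumer surplus without the control is ½ · (400/3 - 52) · 244 = 29768/3.
With the floor, consumers buy 64 units at 112, so CS = ½ · (400/3 - 112) · 64 = 2048/3.
Change in consumer surplus = 2048/3 - 29768/3 = -9240.

-9240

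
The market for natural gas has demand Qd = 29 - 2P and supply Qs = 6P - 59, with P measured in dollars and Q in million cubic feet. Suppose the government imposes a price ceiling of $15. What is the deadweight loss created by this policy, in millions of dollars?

Equilibrium: 29 - 2P = 6P - 59, so 88 = 8P and P* = 11, Q* = 7.
Since 15 is above P* = 11, the ceiling does not bind and the free-market outcome prevails.
Since the control does not bind, no trades are prevented and deadweight loss is zero.

0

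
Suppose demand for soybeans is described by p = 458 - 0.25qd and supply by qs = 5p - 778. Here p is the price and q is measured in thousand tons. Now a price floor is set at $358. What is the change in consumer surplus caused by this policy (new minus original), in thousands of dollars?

-36448

Rearranging demand gives qd = 1832 - 4p. Setting quantity demanded equal to quantity supplied, 1832 - 4p = 5p - 778, gives p* = 290 and q* = 672.
Because the floor (358) lies above the market-clearing price, it is binding.
At p = 358: qd = 1832 - 4·358 = 400 and qs = 5·358 - 778 = 1012.
Consumer surplus without the control is ½ · (458 - 290) · 672 = 56448.
With the floor, consumers buy 400 units at 358, so CS = ½ · (458 - 358) · 400 = 20000.
Change in consumer surplus = 20000 - 56448 = -36448.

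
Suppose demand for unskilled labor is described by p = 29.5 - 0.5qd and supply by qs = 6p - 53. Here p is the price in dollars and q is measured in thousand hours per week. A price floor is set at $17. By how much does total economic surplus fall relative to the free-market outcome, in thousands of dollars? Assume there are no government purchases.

12

Rearranging demand gives qd = 59 - 2p. Setting quantity demanded equal to quantity supplied, 59 - 2p = 6p - 53, gives p* = 14 and q* = 31.
Because the floor (17) lies above the market-clearing price, it is binding.
At p = 17: qd = 59 - 2·17 = 25 and qs = 6·17 - 53 = 49.
Quantity traded falls to 25. At q = 25 the demand price is (59 - 25)/2 = 17 and the supply price is (53 + 25)/6 = 13.
Deadweight loss = ½ · (17 - 13) · (31 - 25) = ½ · 4 · 6 = 12.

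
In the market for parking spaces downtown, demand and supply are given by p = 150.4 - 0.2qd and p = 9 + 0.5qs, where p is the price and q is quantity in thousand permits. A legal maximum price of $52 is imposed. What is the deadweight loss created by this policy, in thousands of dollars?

4709.6

Rearranging demand gives qd = 752 - 5p; rearranging supply gives qs = 2p - 18. In a free market, 752 - 5p = 2p - 18 gives the equilibrium p* = 110, q* = 202.
The ceiling of 52 is below the equilibrium price 110, so it binds.
At p = 52: qd = 752 - 5·52 = 492 and qs = 2·52 - 18 = 86.
Quantity traded falls to 86. At q = 86 the demand price is (752 - 86)/5 = 133.2 and the supply price is (18 + 86)/2 = 52.
Deadweight loss = ½ · (133.2 - 52) · (202 - 86) = ½ · 81.2 · 116 = 4709.6.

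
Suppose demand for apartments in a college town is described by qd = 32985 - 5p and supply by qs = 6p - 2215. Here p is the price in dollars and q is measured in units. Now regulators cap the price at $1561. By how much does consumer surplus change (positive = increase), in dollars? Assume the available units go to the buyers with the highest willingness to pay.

2049733.4

In a free market, 32985 - 5p = 6p - 2215 gives the equilibrium p* = 3200, q* = 16985.
Since 1561 < 3200, the ceiling is binding.
At p = 1561: qd = 32985 - 5·1561 = 25180 and qs = 6·1561 - 2215 = 7151.
Consumer surplus without the control is ½ · (6597 - 3200) · 16985 = 28849022.5.
With the ceiling, 7151 units are sold at 1561 (assume they go to the highest-value buyers). The demand price at q = 7151 is 5166.8, so CS = ½ · [(6597 - 1561) + (5166.8 - 1561)] · 7151 = 30898755.9.
Change in consumer surplus = 30898755.9 - 28849022.5 = 2049733.4.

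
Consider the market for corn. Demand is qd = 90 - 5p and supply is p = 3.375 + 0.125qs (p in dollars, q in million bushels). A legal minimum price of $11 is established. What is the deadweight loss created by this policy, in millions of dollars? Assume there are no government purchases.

Rearranging supply gives qs = 8p - 27. Setting quantity demanded equal to quantity supplied, 90 - 5p = 8p - 27, gives p* = 9 and q* = 45.
The floor of 11 is above the equilibrium price 9, so it binds.
At p = 11: qd = 90 - 5·11 = 35 and qs = 8·11 - 27 = 61.
Quantity traded falls to 35. At q = 35 the demand price is (90 - 35)/5 = 11 and the supply price is (27 + 35)/8 = 7.75.
Deadweight loss = ½ · (11 - 7.75) · (45 - 35) = ½ · 3.25 · 10 = 16.25.

16.25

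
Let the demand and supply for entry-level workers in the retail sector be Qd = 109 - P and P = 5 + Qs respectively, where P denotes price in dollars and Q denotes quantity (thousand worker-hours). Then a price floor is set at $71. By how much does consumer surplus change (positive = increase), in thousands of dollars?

-630

Rearranging supply gives Qs = P - 5. Without the control the market clears where 109 - P = P - 5, i.e. P* = 57 and Q* = 52.
Because the floor (71) lies above the market-clearing price, it is binding.
At P = 71: Qd = 109 - 71 = 38 and Qs = 71 - 5 = 66.
Consumer surplus without the control is ½ · (109 - 57) · 52 = 1352.
With the floor, consumers buy 38 units at 71, so CS = ½ · (109 - 71) · 38 = 722.
Change in consumer surplus = 722 - 1352 = -630.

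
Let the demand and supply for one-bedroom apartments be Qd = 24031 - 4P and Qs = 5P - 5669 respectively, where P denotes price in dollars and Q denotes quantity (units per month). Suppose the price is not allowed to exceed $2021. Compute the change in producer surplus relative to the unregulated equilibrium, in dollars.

Equilibrium: 24031 - 4P = 5P - 5669, so 29700 = 9P and P* = 3300, Q* = 10831.
Since 2021 < 3300, the ceiling is binding.
At P = 2021: Qd = 24031 - 4·2021 = 15947 and Qs = 5·2021 - 5669 = 4436.
Producer surplus without the control is ½ · (3300 - 1133.8) · 10831 = 11731056.1.
With the ceiling, producers sell 4436 units at 2021, so PS = ½ · (2021 - 1133.8) · 4436 = 1967809.6.
Change in producer surplus = 1967809.6 - 11731056.1 = -9763246.5.

-9763246.5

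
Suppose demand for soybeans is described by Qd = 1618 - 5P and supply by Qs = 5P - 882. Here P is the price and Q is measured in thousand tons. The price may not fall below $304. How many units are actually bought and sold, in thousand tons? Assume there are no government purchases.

In a free market, 1618 - 5P = 5P - 882 gives the equilibrium P* = 250, Q* = 368.
Since 304 > 250, the floor is binding.
At P = 304: Qd = 1618 - 5·304 = 98 and Qs = 5·304 - 882 = 638.
The quantity actually transacted is the short side, demand: 98.

98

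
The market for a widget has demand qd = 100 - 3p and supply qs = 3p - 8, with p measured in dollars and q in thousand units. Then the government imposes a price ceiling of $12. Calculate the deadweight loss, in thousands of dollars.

108

Equilibrium: 100 - 3p = 3p - 8, so 108 = 6p and p* = 18, q* = 46.
Because the ceiling (12) lies below the market-clearing price, it is binding.
At p = 12: qd = 100 - 3·12 = 64 and qs = 3·12 - 8 = 28.
Quantity traded falls to 28. At q = 28 the demand price is (100 - 28)/3 = 24 and the supply price is (8 + 28)/3 = 12.
Deadweight loss = ½ · (24 - 12) · (46 - 28) = ½ · 12 · 18 = 108.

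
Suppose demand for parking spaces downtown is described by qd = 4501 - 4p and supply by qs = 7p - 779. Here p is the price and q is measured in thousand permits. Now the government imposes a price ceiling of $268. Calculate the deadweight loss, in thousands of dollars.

Equilibrium: 4501 - 4p = 7p - 779, so 5280 = 11p and p* = 480, q* = 2581.
The ceiling of 268 is below the equilibrium price 480, so it binds.
At p = 268: qd = 4501 - 4·268 = 3429 and qs = 7·268 - 779 = 1097.
Quantity traded falls to 1097. At q = 1097 the demand price is (4501 - 1097)/4 = 851 and the supply price is (779 + 1097)/7 = 268.
Deadweight loss = ½ · (851 - 268) · (2581 - 1097) = ½ · 583 · 1484 = 432586.

432586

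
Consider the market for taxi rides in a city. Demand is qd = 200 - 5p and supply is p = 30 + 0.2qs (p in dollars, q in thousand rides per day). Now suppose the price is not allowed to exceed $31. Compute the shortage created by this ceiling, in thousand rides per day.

Rearranging supply gives qs = 5p - 150. Setting quantity demanded equal to quantity supplied, 200 - 5p = 5p - 150, gives p* = 35 and q* = 25.
Because the ceiling (31) lies below the market-clearing price, it is binding.
At p = 31: qd = 200 - 5·31 = 45 and qs = 5·31 - 150 = 5.
Shortage = qd - qs = 45 - 5 = 40.

40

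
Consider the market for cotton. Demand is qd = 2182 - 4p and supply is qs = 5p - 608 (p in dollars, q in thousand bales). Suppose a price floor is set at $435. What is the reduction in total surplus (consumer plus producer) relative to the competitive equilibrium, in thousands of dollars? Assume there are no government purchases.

Setting quantity demanded equal to quantity supplied, 2182 - 4p = 5p - 608, gives p* = 310 and q* = 942.
Since 435 > 310, the floor is binding.
At p = 435: qd = 2182 - 4·435 = 442 and qs = 5·435 - 608 = 1567.
Quantity traded falls to 442. At q = 442 the demand price is (2182 - 442)/4 = 435 and the supply price is (608 + 442)/5 = 210.
Deadweight loss = ½ · (435 - 210) · (942 - 442) = ½ · 225 · 500 = 56250.

56250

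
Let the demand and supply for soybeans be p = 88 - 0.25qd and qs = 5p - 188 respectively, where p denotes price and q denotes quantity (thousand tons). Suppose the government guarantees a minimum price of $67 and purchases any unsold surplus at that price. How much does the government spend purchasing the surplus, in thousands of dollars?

4221

Rearranging demand gives qd = 352 - 4p. Without the control the market clears where 352 - 4p = 5p - 188, i.e. p* = 60 and q* = 112.
Since 67 > 60, the floor is binding.
At p = 67: qd = 352 - 4·67 = 84 and qs = 5·67 - 188 = 147.
Surplus = qs - qd = 63.
Government expenditure = surplus × support price = 63 × 67 = 4221.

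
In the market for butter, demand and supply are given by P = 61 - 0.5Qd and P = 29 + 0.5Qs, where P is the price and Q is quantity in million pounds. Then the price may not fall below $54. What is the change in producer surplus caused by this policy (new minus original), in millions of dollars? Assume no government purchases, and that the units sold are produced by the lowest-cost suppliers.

45

Rearranging demand gives Qd = 122 - 2P; rearranging supply gives Qs = 2P - 58. In a free market, 122 - 2P = 2P - 58 gives the equilibrium P* = 45, Q* = 32.
The floor of 54 is above the equilibrium price 45, so it binds.
At P = 54: Qd = 122 - 2·54 = 14 and Qs = 2·54 - 58 = 50.
Producer surplus without the control is ½ · (45 - 29) · 32 = 256.
With the floor, 14 units are sold at 54. The supply price at Q = 14 is 36, so PS = ½ · [(54 - 29) + (54 - 36)] · 14 = 301.
Change in producer surplus = 301 - 256 = 45.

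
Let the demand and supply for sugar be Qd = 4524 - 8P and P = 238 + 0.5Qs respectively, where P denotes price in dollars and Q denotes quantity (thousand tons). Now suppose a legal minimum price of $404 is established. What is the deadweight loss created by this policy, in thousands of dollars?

Rearranging supply gives Qs = 2P - 476. Without the control the market clears where 4524 - 8P = 2P - 476, i.e. P* = 500 and Q* = 524.
The floor of 404 is below the equilibrium price 500, so it is not binding; the market clears at P* = 500, Q* = 524.
Since the control does not bind, no trades are prevented and deadweight loss is zero.

0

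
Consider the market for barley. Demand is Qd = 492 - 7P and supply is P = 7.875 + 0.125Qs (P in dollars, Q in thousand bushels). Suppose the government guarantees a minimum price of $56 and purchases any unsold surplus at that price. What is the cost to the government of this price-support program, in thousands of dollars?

15960

Rearranging supply gives Qs = 8P - 63. Setting quantity demanded equal to quantity supplied, 492 - 7P = 8P - 63, gives P* = 37 and Q* = 233.
Since 56 > 37, the floor is binding.
At P = 56: Qd = 492 - 7·56 = 100 and Qs = 8·56 - 63 = 385.
Surplus = Qs - Qd = 285.
Government expenditure = surplus × support price = 285 × 56 = 15960.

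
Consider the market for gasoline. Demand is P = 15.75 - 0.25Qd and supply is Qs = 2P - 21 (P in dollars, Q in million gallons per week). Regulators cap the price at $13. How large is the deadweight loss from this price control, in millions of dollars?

1.5

Rearranging demand gives Qd = 63 - 4P. Without the control the market clears where 63 - 4P = 2P - 21, i.e. P* = 14 and Q* = 7.
Since 13 < 14, the ceiling is binding.
At P = 13: Qd = 63 - 4·13 = 11 and Qs = 2·13 - 21 = 5.
Quantity traded falls to 5. At Q = 5 the demand price is (63 - 5)/4 = 14.5 and the supply price is (21 + 5)/2 = 13.
Deadweight loss = ½ · (14.5 - 13) · (7 - 5) = ½ · 1.5 · 2 = 1.5.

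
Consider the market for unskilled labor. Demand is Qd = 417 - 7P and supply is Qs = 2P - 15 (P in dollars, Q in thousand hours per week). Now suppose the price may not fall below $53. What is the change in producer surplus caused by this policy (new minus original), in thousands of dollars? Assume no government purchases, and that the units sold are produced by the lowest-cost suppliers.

-76.25

Setting quantity demanded equal to quantity supplied, 417 - 7P = 2P - 15, gives P* = 48 and Q* = 81.
Since 53 > 48, the floor is binding.
At P = 53: Qd = 417 - 7·53 = 46 and Qs = 2·53 - 15 = 91.
Producer surplus without the control is ½ · (48 - 7.5) · 81 = 1640.25.
With the floor, 46 units are sold at 53. The supply price at Q = 46 is 30.5, so PS = ½ · [(53 - 7.5) + (53 - 30.5)] · 46 = 1564.
Change in producer surplus = 1564 - 1640.25 = -76.25.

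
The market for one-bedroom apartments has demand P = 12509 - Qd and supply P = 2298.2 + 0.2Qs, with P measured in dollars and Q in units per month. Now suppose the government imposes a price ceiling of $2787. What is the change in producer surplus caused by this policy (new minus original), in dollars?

Rearranging demand gives Qd = 12509 - P; rearranging supply gives Qs = 5P - 11491. Without the control the market clears where 12509 - P = 5P - 11491, i.e. P* = 4000 and Q* = 8509.
Because the ceiling (2787) lies below the market-clearing price, it is binding.
At P = 2787: Qd = 12509 - 2787 = 9722 and Qs = 5·2787 - 11491 = 2444.
Producer surplus without the control is ½ · (4000 - 2298.2) · 8509 = 7240308.1.
With the ceiling, producers sell 2444 units at 2787, so PS = ½ · (2787 - 2298.2) · 2444 = 597313.6.
Change in producer surplus = 597313.6 - 7240308.1 = -6642994.5.

-6642994.5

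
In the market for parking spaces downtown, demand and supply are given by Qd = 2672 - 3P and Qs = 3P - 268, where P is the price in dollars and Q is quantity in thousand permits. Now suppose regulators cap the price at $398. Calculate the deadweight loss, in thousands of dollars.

25392

Without the control the market clears where 2672 - 3P = 3P - 268, i.e. P* = 490 and Q* = 1202.
The ceiling of 398 is below the equilibrium price 490, so it binds.
At P = 398: Qd = 2672 - 3·398 = 1478 and Qs = 3·398 - 268 = 926.
Quantity traded falls to 926. At Q = 926 the demand price is (2672 - 926)/3 = 582 and the supply price is (268 + 926)/3 = 398.
Deadweight loss = ½ · (582 - 398) · (1202 - 926) = ½ · 184 · 276 = 25392.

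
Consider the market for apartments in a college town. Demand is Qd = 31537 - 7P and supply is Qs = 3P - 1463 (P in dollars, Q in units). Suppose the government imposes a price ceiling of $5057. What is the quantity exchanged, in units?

Without the control the market clears where 31537 - 7P = 3P - 1463, i.e. P* = 3300 and Q* = 8437.
The ceiling of 5057 is above the equilibrium price 3300, so it is not binding; the market clears at P* = 3300, Q* = 8437.

8437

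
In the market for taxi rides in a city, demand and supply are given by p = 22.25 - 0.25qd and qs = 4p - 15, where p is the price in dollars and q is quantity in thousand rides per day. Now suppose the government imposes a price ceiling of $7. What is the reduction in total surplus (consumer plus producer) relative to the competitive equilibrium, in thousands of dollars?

Rearranging demand gives qd = 89 - 4p. Without the control the market clears where 89 - 4p = 4p - 15, i.e. p* = 13 and q* = 37.
Since 7 < 13, the ceiling is binding.
At p = 7: qd = 89 - 4·7 = 61 and qs = 4·7 - 15 = 13.
Quantity traded falls to 13. At q = 13 the demand price is (89 - 13)/4 = 19 and the supply price is (15 + 13)/4 = 7.
Deadweight loss = ½ · (19 - 7) · (37 - 13) = ½ · 12 · 24 = 144.

144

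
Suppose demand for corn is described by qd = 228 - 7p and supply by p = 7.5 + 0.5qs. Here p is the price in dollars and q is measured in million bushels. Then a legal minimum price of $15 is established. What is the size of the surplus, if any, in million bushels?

0

Rearranging supply gives qs = 2p - 15. Equilibrium: 228 - 7p = 2p - 15, so 243 = 9p and p* = 27, q* = 39.
Since 15 is below p* = 27, the floor does not bind and the free-market outcome prevails.
Since the control does not bind, there is no surplus.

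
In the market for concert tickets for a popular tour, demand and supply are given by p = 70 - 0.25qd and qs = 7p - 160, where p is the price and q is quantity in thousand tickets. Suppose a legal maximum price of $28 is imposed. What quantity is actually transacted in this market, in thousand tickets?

Rearranging demand gives qd = 280 - 4p. Setting quantity demanded equal to quantity supplied, 280 - 4p = 7p - 160, gives p* = 40 and q* = 120.
Because the ceiling (28) lies below the market-clearing price, it is binding.
At p = 28: qd = 280 - 4·28 = 168 and qs = 7·28 - 160 = 36.
The quantity actually transacted is the short side, supply: 36.

36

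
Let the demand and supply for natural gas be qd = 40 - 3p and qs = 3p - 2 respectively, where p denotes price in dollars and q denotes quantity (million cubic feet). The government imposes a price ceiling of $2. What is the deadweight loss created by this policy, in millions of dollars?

In a free market, 40 - 3p = 3p - 2 gives the equilibrium p* = 7, q* = 19.
The ceiling of 2 is below the equilibrium price 7, so it binds.
At p = 2: qd = 40 - 3·2 = 34 and qs = 3·2 - 2 = 4.
Quantity traded falls to 4. At q = 4 the demand price is (40 - 4)/3 = 12 and the supply price is (2 + 4)/3 = 2.
Deadweight loss = ½ · (12 - 2) · (19 - 4) = ½ · 10 · 15 = 75.

75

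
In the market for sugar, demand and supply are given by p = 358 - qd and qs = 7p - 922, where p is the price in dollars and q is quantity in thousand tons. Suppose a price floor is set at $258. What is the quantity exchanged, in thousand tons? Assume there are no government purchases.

100

Rearranging demand gives qd = 358 - p. Equilibrium: 358 - p = 7p - 922, so 1280 = 8p and p* = 160, q* = 198.
The floor of 258 is above the equilibrium price 160, so it binds.
At p = 258: qd = 358 - 258 = 100 and qs = 7·258 - 922 = 884.
The quantity actually transacted is the short side, demand: 100.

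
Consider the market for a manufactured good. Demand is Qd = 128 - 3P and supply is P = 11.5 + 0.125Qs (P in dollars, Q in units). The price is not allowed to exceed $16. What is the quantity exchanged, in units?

36

Rearranging supply gives Qs = 8P - 92. Setting quantity demanded equal to quantity supplied, 128 - 3P = 8P - 92, gives P* = 20 and Q* = 68.
The ceiling of 16 is below the equilibrium price 20, so it binds.
At P = 16: Qd = 128 - 3·16 = 80 and Qs = 8·16 - 92 = 36.
The quantity actually transacted is the short side, supply: 36.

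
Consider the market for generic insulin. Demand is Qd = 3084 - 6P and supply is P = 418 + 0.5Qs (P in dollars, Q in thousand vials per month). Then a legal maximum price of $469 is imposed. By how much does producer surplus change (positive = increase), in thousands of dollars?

-2583

Rearranging supply gives Qs = 2P - 836. Without the control the market clears where 3084 - 6P = 2P - 836, i.e. P* = 490 and Q* = 144.
Since 469 < 490, the ceiling is binding.
At P = 469: Qd = 3084 - 6·469 = 270 and Qs = 2·469 - 836 = 102.
Producer surplus without the control is ½ · (490 - 418) · 144 = 5184.
With the ceiling, producers sell 102 units at 469, so PS = ½ · (469 - 418) · 102 = 2601.
Change in producer surplus = 2601 - 5184 = -2583.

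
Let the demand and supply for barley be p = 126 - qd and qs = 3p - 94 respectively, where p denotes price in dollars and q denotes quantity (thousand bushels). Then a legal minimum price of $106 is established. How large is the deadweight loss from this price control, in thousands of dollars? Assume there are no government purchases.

Rearranging demand gives qd = 126 - p. Without the control the market clears where 126 - p = 3p - 94, i.e. p* = 55 and q* = 71.
The floor of 106 is above the equilibrium price 55, so it binds.
At p = 106: qd = 126 - 106 = 20 and qs = 3·106 - 94 = 224.
Quantity traded falls to 20. At q = 20 the demand price is 126 - 20 = 106 and the supply price is (94 + 20)/3 = 38.
Deadweight loss = ½ · (106 - 38) · (71 - 20) = ½ · 68 · 51 = 1734.

1734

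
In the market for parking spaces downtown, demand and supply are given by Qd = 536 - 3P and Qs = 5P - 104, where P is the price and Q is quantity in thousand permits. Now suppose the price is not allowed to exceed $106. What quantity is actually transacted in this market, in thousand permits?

Without the control the market clears where 536 - 3P = 5P - 104, i.e. P* = 80 and Q* = 296.
Since 106 is above P* = 80, the ceiling does not bind and the free-market outcome prevails.

296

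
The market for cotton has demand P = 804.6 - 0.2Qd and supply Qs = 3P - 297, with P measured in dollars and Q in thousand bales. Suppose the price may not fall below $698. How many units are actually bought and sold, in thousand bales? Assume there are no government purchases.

533

Rearranging demand gives Qd = 4023 - 5P. Setting quantity demanded equal to quantity supplied, 4023 - 5P = 3P - 297, gives P* = 540 and Q* = 1323.
Because the floor (698) lies above the market-clearing price, it is binding.
At P = 698: Qd = 4023 - 5·698 = 533 and Qs = 3·698 - 297 = 1797.
The quantity actually transacted is the short side, demand: 533.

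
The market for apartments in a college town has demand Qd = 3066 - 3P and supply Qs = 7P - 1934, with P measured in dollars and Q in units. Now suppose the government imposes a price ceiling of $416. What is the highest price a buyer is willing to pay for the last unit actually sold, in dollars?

696

Equilibrium: 3066 - 3P = 7P - 1934, so 5000 = 10P and P* = 500, Q* = 1566.
The ceiling of 416 is below the equilibrium price 500, so it binds.
At P = 416: Qd = 3066 - 3·416 = 1818 and Qs = 7·416 - 1934 = 978.
Only 978 units reach the market. On the demand curve, the marginal buyer's willingness to pay at Q = 978 is (3066 - 978)/3 = 696.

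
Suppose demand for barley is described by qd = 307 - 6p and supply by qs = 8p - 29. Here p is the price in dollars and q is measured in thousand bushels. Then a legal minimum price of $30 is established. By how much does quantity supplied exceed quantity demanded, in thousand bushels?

84

Setting quantity demanded equal to quantity supplied, 307 - 6p = 8p - 29, gives p* = 24 and q* = 163.
Since 30 > 24, the floor is binding.
At p = 30: qd = 307 - 6·30 = 127 and qs = 8·30 - 29 = 211.
Surplus = qs - qd = 211 - 127 = 84.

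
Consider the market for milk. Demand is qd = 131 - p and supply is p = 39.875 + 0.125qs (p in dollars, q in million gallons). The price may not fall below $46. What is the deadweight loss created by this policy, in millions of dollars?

Rearranging supply gives qs = 8p - 319. Without the control the market clears where 131 - p = 8p - 319, i.e. p* = 50 and q* = 81.
Since 46 is below p* = 50, the floor does not bind and the free-market outcome prevails.
Since the control does not bind, no trades are prevented and deadweight loss is zero.

0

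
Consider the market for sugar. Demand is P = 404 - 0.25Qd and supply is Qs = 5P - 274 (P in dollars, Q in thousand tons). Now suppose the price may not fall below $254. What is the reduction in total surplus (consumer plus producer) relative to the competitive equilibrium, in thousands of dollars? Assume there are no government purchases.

Rearranging demand gives Qd = 1616 - 4P. Setting quantity demanded equal to quantity supplied, 1616 - 4P = 5P - 274, gives P* = 210 and Q* = 776.
Because the floor (254) lies above the market-clearing price, it is binding.
At P = 254: Qd = 1616 - 4·254 = 600 and Qs = 5·254 - 274 = 996.
Quantity traded falls to 600. At Q = 600 the demand price is (1616 - 600)/4 = 254 and the supply price is (274 + 600)/5 = 174.8.
Deadweight loss = ½ · (254 - 174.8) · (776 - 600) = ½ · 79.2 · 176 = 6969.6.

6969.6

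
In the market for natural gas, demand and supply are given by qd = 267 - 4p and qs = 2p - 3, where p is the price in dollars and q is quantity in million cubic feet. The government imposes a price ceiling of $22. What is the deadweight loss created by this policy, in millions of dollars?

793.5

Equilibrium: 267 - 4p = 2p - 3, so 270 = 6p and p* = 45, q* = 87.
The ceiling of 22 is below the equilibrium price 45, so it binds.
At p = 22: qd = 267 - 4·22 = 179 and qs = 2·22 - 3 = 41.
Quantity traded falls to 41. At q = 41 the demand price is (267 - 41)/4 = 56.5 and the supply price is (3 + 41)/2 = 22.
Deadweight loss = ½ · (56.5 - 22) · (87 - 41) = ½ · 34.5 · 46 = 793.5.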